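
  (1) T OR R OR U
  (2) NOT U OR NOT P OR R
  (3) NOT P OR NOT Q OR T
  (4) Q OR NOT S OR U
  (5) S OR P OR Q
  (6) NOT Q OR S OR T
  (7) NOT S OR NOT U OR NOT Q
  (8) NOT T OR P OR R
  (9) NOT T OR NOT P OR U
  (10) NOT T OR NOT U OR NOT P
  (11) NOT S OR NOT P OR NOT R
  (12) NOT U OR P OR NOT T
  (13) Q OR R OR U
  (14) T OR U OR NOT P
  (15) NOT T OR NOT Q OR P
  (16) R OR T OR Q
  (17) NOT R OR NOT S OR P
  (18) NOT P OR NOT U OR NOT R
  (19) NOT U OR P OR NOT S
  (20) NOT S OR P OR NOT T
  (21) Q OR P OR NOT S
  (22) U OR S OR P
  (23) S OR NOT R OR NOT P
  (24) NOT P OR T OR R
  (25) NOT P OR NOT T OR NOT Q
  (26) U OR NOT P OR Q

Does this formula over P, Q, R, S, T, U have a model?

Suppose T = true.
Suppose P = true.
From the singleton clause (U), U = true.
Now (NOT U) is unsatisfied and unit — conflict.
That branch fails; take P = false instead.
From the singleton clause (R), R = true.
From the singleton clause (NOT U), U = false.
From the singleton clause (NOT Q), Q = false.
From the singleton clause (NOT S), S = false.
Now (S) is unsatisfied and unit — conflict.
Neither P = true nor P = false works.
That branch fails; take T = false instead.
Suppose R = true.
Suppose P = false.
From the singleton clause (NOT S), S = false.
From the singleton clause (Q), Q = true.
Now (NOT Q) is unsatisfied and unit — conflict.
That branch fails; take P = true instead.
From the singleton clause (NOT Q), Q = false.
From the singleton clause (NOT S), S = false.
Now (S) is unsatisfied and unit — conflict.
Neither P = true nor P = false works.
That branch fails; take R = false instead.
From the singleton clause (U), U = true.
From the singleton clause (NOT P), P = false.
From the singleton clause (Q), Q = true.
From the singleton clause (S), S = true.
Now (NOT S) is unsatisfied and unit — conflict.
Neither R = true nor R = false works.
Neither T = true nor T = false works.
No assignment satisfies every clause.

Unsatisfiable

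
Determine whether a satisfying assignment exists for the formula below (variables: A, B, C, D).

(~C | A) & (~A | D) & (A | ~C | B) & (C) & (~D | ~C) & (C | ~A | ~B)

(C) alone gives C = 1.
(A) alone gives A = 1.
(D) alone gives D = 1.
But (~D) is also a unit clause — contradiction.
No assignment satisfies every clause.

No, unsatisfiable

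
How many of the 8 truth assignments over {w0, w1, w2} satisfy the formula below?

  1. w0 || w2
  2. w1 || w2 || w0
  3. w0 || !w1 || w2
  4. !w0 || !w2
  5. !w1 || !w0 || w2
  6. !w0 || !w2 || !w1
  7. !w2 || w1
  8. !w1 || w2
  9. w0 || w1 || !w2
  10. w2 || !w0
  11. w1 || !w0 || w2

There are 2^3 = 8 truth assignments over (w0, w1, w2).
Split on w2. With w2 = true, the clauses containing w2 are satisfied and !w2 drops from the rest; 1 of the 2^2 = 4 assignments to the other variables satisfy what remains.
With w2 = false, by the same count on the reduced clause set, 0 assignments work.
(One model: w0=F, w1=T, w2=T.)
Total: 1 + 0 = 1.

1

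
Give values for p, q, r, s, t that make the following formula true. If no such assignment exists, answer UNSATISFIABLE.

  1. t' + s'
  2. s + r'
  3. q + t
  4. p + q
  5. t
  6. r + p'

From the singleton clause (t), t = 1.
From the singleton clause (s'), s = 0.
From the singleton clause (r'), r = 0.
From the singleton clause (p'), p = 0.
From the singleton clause (q), q = 1.
This assignment satisfies each clause.

p: 0,  q: 1,  r: 0,  s: 0,  t: 1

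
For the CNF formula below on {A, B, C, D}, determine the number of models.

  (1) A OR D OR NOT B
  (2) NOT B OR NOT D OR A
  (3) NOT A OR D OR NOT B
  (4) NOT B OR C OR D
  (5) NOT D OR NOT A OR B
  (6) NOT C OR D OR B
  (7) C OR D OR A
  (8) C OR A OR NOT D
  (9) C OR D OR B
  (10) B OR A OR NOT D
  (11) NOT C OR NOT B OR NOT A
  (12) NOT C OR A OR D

There are 2^4 = 16 truth assignments over (A, B, C, D).
Check each against the 12 clauses (columns in the order A, B, C, D):
  F F F F  ✗ fails (C OR D OR A)
  F F F T  ✗ fails (C OR A OR NOT D)
  F F T F  ✗ fails (NOT C OR D OR B)
  F F T T  ✗ fails (B OR A OR NOT D)
  F T F F  ✗ fails (A OR D OR NOT B)
  F T F T  ✗ fails (NOT B OR NOT D OR A)
  F T T F  ✗ fails (A OR D OR NOT B)
  F T T T  ✗ fails (NOT B OR NOT D OR A)
  T F F F  ✗ fails (C OR D OR B)
  T F F T  ✗ fails (NOT D OR NOT A OR B)
  T F T F  ✗ fails (NOT C OR D OR B)
  T F T T  ✗ fails (NOT D OR NOT A OR B)
  T T F F  ✗ fails (NOT A OR D OR NOT B)
  T T F T  ✓ satisfies all
  T T T F  ✗ fails (NOT A OR D OR NOT B)
  T T T T  ✗ fails (NOT C OR NOT B OR NOT A)
1 of the 16 rows is a model.

1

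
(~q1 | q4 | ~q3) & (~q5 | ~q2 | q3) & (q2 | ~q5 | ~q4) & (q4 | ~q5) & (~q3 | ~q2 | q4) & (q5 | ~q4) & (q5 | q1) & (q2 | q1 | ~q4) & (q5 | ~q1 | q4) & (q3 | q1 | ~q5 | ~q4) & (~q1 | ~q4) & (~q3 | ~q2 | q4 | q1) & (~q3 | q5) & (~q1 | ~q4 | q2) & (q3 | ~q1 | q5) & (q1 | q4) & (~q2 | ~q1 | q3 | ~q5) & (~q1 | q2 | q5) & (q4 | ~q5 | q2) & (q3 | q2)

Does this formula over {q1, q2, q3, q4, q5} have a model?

Satisfiable

Suppose q4 = 1.
Unit clause (q5) forces q5 = 1.
Unit clause (q2) forces q2 = 1.
Unit clause (q3) forces q3 = 1.
Unit clause (~q1) forces q1 = 0.
All clauses are satisfied.
A satisfying assignment: q1: 0, q2: 1, q3: 1, q4: 1, q5: 1.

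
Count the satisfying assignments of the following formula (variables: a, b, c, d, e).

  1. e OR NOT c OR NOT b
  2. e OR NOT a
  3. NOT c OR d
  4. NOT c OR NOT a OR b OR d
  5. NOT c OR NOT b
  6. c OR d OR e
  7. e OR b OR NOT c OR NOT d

There are 2^5 = 32 truth assignments over (a, b, c, d, e).
Split on c. With c = true, the clauses containing c are satisfied and NOT c drops from the rest; 2 of the 2^4 = 16 assignments to the other variables satisfy what remains.
With c = false, by the same count on the reduced clause set, 10 assignments work.
(One model: a=F, b=F, c=F, d=F, e=T.)
Total: 2 + 10 = 12.

12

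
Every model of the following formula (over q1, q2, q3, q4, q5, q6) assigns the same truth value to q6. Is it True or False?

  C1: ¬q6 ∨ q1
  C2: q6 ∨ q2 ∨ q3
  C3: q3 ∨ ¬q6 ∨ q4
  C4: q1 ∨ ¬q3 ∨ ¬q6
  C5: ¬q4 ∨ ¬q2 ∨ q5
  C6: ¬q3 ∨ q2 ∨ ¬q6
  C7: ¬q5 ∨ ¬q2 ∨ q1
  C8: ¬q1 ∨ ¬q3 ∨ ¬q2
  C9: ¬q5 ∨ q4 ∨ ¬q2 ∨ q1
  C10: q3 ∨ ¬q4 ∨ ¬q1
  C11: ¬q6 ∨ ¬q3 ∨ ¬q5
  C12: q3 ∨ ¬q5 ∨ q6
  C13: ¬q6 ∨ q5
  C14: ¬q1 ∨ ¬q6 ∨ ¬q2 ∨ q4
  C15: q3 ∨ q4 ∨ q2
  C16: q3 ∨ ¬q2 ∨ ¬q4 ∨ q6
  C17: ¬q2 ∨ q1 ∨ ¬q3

False

Suppose q6 = True.
(q1) alone gives q1 = True.
(q5) alone gives q5 = True.
(¬q3) alone gives q3 = False.
(q4) alone gives q4 = True.
That conflicts with the unit clause (¬q4).
So every satisfying assignment has q6 = False.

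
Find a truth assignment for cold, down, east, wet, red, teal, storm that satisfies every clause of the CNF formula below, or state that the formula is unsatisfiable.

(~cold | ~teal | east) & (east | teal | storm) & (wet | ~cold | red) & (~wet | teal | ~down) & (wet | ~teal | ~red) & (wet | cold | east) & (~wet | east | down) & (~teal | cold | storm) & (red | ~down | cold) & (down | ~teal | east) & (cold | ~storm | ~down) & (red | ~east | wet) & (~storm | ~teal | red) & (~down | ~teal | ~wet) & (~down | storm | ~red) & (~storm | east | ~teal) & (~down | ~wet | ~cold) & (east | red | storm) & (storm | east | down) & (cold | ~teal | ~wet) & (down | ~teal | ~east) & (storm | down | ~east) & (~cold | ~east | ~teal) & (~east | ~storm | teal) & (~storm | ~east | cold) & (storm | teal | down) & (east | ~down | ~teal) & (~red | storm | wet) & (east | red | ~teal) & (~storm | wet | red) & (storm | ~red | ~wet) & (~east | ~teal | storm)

Try cold = 1.
Try teal = 0.
Try east = 0.
(storm) alone gives storm = 1.
Try wet = 0.
(red) alone gives red = 1.
All clauses hold; down can take either value.

cold=1; down=1; east=0; wet=0; red=1; teal=0; storm=1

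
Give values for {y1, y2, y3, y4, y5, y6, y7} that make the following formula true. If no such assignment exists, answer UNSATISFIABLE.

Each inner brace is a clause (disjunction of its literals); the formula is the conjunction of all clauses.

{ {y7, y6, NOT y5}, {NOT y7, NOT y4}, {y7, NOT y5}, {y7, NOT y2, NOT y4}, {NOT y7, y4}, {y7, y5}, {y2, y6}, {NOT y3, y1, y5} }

UNSATISFIABLE

Suppose y7 = false.
(NOT y5) alone gives y5 = false.
Now (y5) is unsatisfied and unit — conflict.
Backtrack on y7: now try y7 = true.
(NOT y4) alone gives y4 = false.
Now (y4) is unsatisfied and unit — conflict.
Neither y7 = true nor y7 = false works.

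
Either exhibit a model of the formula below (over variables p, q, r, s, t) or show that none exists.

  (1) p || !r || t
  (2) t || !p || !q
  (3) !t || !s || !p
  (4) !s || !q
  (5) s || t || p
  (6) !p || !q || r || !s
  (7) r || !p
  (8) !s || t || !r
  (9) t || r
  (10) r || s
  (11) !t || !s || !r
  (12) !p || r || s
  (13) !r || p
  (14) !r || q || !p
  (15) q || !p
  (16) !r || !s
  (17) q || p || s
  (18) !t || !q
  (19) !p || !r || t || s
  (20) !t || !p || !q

p ↦ false,  q ↦ false,  r ↦ false,  s ↦ true,  t ↦ true

Branch on s: set s = true.
Unit clause (!q) forces q = false.
Unit clause (!p) forces p = false.
Unit clause (!r) forces r = false.
Unit clause (t) forces t = true.
All clauses are satisfied.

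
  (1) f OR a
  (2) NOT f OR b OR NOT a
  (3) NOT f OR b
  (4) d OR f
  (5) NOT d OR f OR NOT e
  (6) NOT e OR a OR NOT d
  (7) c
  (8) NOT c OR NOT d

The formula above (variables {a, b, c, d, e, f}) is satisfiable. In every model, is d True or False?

Suppose d = true.
From the singleton clause (c), c = true.
Now (NOT c) is unsatisfied and unit — conflict.
So every satisfying assignment has d = False.

False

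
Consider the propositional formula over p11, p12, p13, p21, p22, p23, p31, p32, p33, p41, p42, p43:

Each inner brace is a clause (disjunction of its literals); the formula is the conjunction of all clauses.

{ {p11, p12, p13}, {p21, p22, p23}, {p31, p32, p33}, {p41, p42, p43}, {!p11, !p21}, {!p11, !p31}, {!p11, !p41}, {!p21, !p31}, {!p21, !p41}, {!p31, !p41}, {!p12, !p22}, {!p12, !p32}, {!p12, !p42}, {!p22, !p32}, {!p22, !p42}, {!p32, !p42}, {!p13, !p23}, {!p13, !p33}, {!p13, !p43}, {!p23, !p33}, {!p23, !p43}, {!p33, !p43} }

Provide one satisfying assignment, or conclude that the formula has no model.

UNSATISFIABLE

Suppose p11 = false.
Suppose p12 = true.
From the singleton clause (!p22), p22 = false.
From the singleton clause (!p32), p32 = false.
From the singleton clause (!p42), p42 = false.
Suppose p21 = true.
From the singleton clause (!p31), p31 = false.
From the singleton clause (p33), p33 = true.
From the singleton clause (!p41), p41 = false.
From the singleton clause (p43), p43 = true.
But (!p43) is also a unit clause — contradiction.
Undo p21 and try p21 = false.
From the singleton clause (p23), p23 = true.
From the singleton clause (!p13), p13 = false.
From the singleton clause (!p33), p33 = false.
From the singleton clause (p31), p31 = true.
From the singleton clause (!p41), p41 = false.
From the singleton clause (p43), p43 = true.
But (!p43) is also a unit clause — contradiction.
Neither p21 = true nor p21 = false works.
Undo p12 and try p12 = false.
From the singleton clause (p13), p13 = true.
From the singleton clause (!p23), p23 = false.
From the singleton clause (!p33), p33 = false.
From the singleton clause (!p43), p43 = false.
Suppose p21 = true.
From the singleton clause (!p31), p31 = false.
From the singleton clause (p32), p32 = true.
From the singleton clause (!p41), p41 = false.
From the singleton clause (p42), p42 = true.
But (!p42) is also a unit clause — contradiction.
Undo p21 and try p21 = false.
From the singleton clause (p22), p22 = true.
From the singleton clause (!p32), p32 = false.
From the singleton clause (p31), p31 = true.
From the singleton clause (!p41), p41 = false.
From the singleton clause (p42), p42 = true.
But (!p42) is also a unit clause — contradiction.
Neither p21 = true nor p21 = false works.
Neither p12 = true nor p12 = false works.
Undo p11 and try p11 = true.
From the singleton clause (!p21), p21 = false.
From the singleton clause (!p31), p31 = false.
From the singleton clause (!p41), p41 = false.
Suppose p22 = true.
From the singleton clause (!p12), p12 = false.
From the singleton clause (!p32), p32 = false.
From the singleton clause (p33), p33 = true.
From the singleton clause (!p42), p42 = false.
From the singleton clause (p43), p43 = true.
But (!p43) is also a unit clause — contradiction.
Undo p22 and try p22 = false.
From the singleton clause (p23), p23 = true.
From the singleton clause (!p13), p13 = false.
From the singleton clause (!p33), p33 = false.
From the singleton clause (p32), p32 = true.
From the singleton clause (!p12), p12 = false.
From the singleton clause (!p42), p42 = false.
From the singleton clause (p43), p43 = true.
But (!p43) is also a unit clause — contradiction.
Neither p22 = true nor p22 = false works.
Neither p11 = true nor p11 = false works.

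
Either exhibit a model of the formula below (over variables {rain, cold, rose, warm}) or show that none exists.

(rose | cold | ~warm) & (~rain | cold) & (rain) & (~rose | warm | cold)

(rain) alone gives rain = 1.
(cold) alone gives cold = 1.
No clause remains; rose, warm are free.

rain=1,  cold=1,  rose=0,  warm=1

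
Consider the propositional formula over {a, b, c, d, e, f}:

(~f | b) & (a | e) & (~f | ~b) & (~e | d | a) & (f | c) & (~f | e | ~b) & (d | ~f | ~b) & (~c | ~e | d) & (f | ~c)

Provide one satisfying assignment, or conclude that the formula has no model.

UNSATISFIABLE

Try f = 0.
Unit clause (c) forces c = 1.
Now (~c) is unsatisfied and unit — conflict.
Undo f and try f = 1.
Unit clause (b) forces b = 1.
Now (~b) is unsatisfied and unit — conflict.
Neither f = 1 nor f = 0 works.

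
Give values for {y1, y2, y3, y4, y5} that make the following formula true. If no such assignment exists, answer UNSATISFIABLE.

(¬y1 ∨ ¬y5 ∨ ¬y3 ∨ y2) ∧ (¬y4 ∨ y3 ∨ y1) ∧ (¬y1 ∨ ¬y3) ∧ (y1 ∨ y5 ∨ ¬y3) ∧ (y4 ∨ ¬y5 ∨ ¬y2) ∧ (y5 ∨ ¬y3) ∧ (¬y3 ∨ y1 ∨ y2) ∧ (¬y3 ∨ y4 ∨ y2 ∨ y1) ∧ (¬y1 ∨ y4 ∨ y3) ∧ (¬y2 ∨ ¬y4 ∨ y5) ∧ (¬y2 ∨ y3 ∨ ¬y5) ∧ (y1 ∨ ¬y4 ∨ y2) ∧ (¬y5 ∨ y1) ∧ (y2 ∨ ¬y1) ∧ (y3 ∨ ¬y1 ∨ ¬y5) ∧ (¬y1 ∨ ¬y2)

Branch on y1: set y1 = False.
From the singleton clause (¬y5), y5 = False.
From the singleton clause (¬y3), y3 = False.
From the singleton clause (¬y4), y4 = False.
No clause remains; y2 is free.

y1: False, y2: True, y3: False, y4: False, y5: False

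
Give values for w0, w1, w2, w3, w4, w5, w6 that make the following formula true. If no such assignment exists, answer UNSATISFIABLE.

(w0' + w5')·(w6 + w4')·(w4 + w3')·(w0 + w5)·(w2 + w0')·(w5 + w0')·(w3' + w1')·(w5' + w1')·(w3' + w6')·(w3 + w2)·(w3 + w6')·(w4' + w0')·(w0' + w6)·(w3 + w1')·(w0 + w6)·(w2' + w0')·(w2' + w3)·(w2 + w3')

Suppose w0 = 0.
The clause (w5) is unit, so w5 = 1.
The clause (w1') is unit, so w1 = 0.
The clause (w6) is unit, so w6 = 1.
The clause (w3') is unit, so w3 = 0.
Now (w3) is unsatisfied and unit — conflict.
So w0 must be the other value — set w0 = 1.
The clause (w5') is unit, so w5 = 0.
Now (w5) is unsatisfied and unit — conflict.
Both values of w0 lead to a conflict.

UNSATISFIABLE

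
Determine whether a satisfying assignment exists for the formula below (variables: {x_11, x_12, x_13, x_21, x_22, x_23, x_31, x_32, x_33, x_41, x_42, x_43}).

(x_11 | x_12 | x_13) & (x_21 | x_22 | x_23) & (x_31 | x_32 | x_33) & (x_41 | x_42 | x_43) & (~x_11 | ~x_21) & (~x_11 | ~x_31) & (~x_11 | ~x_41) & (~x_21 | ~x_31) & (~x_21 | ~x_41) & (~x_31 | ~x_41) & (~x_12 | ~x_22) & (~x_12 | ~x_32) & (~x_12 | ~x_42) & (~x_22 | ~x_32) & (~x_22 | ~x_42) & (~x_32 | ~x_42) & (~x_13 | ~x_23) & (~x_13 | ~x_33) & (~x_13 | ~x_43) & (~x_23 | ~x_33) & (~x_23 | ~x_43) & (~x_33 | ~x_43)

No

Suppose x_11 = 0.
Suppose x_12 = 1.
Unit clause (~x_22) forces x_22 = 0.
Unit clause (~x_32) forces x_32 = 0.
Unit clause (~x_42) forces x_42 = 0.
Suppose x_21 = 1.
Unit clause (~x_31) forces x_31 = 0.
Unit clause (x_33) forces x_33 = 1.
Unit clause (~x_41) forces x_41 = 0.
Unit clause (x_43) forces x_43 = 1.
But (~x_43) is also a unit clause — contradiction.
Undo x_21 and try x_21 = 0.
Unit clause (x_23) forces x_23 = 1.
Unit clause (~x_13) forces x_13 = 0.
Unit clause (~x_33) forces x_33 = 0.
Unit clause (x_31) forces x_31 = 1.
Unit clause (~x_41) forces x_41 = 0.
Unit clause (x_43) forces x_43 = 1.
But (~x_43) is also a unit clause — contradiction.
Neither x_21 = 1 nor x_21 = 0 works.
Undo x_12 and try x_12 = 0.
Unit clause (x_13) forces x_13 = 1.
Unit clause (~x_23) forces x_23 = 0.
Unit clause (~x_33) forces x_33 = 0.
Unit clause (~x_43) forces x_43 = 0.
Suppose x_21 = 1.
Unit clause (~x_31) forces x_31 = 0.
Unit clause (x_32) forces x_32 = 1.
Unit clause (~x_41) forces x_41 = 0.
Unit clause (x_42) forces x_42 = 1.
But (~x_42) is also a unit clause — contradiction.
Undo x_21 and try x_21 = 0.
Unit clause (x_22) forces x_22 = 1.
Unit clause (~x_32) forces x_32 = 0.
Unit clause (x_31) forces x_31 = 1.
Unit clause (~x_41) forces x_41 = 0.
Unit clause (x_42) forces x_42 = 1.
But (~x_42) is also a unit clause — contradiction.
Neither x_21 = 1 nor x_21 = 0 works.
Neither x_12 = 1 nor x_12 = 0 works.
Undo x_11 and try x_11 = 1.
Unit clause (~x_21) forces x_21 = 0.
Unit clause (~x_31) forces x_31 = 0.
Unit clause (~x_41) forces x_41 = 0.
Suppose x_22 = 1.
Unit clause (~x_12) forces x_12 = 0.
Unit clause (~x_32) forces x_32 = 0.
Unit clause (x_33) forces x_33 = 1.
Unit clause (~x_42) forces x_42 = 0.
Unit clause (x_43) forces x_43 = 1.
But (~x_43) is also a unit clause — contradiction.
Undo x_22 and try x_22 = 0.
Unit clause (x_23) forces x_23 = 1.
Unit clause (~x_13) forces x_13 = 0.
Unit clause (~x_33) forces x_33 = 0.
Unit clause (x_32) forces x_32 = 1.
Unit clause (~x_12) forces x_12 = 0.
Unit clause (~x_42) forces x_42 = 0.
Unit clause (x_43) forces x_43 = 1.
But (~x_43) is also a unit clause — contradiction.
Neither x_22 = 1 nor x_22 = 0 works.
Neither x_11 = 1 nor x_11 = 0 works.
No assignment satisfies every clause.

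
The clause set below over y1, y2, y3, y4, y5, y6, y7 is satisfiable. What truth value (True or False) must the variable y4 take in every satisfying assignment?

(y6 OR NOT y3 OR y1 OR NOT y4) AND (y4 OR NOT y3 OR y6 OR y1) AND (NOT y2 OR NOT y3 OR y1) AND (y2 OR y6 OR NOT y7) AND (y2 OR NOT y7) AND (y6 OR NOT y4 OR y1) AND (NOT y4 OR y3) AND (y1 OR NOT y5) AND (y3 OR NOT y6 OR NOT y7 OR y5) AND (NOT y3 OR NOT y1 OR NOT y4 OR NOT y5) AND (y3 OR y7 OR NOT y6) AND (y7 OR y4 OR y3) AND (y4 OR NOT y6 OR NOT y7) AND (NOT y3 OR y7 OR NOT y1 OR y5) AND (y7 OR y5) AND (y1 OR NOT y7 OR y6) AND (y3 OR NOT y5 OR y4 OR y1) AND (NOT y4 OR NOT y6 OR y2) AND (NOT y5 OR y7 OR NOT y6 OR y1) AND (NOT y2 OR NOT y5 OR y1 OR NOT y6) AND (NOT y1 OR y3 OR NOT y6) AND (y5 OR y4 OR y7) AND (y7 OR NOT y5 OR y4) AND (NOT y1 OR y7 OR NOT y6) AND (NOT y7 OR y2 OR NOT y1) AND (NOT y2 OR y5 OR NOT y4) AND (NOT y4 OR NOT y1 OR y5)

Suppose y4 = true.
(y3) alone gives y3 = true.
Try y6 = true.
(y2) alone gives y2 = true.
(y1) alone gives y1 = true.
(NOT y5) alone gives y5 = false.
Now (y5) is unsatisfied and unit — conflict.
So y6 must be the other value — set y6 = false.
(y1) alone gives y1 = true.
(NOT y5) alone gives y5 = false.
Now (y5) is unsatisfied and unit — conflict.
Both values of y6 lead to a conflict.
So every satisfying assignment has y4 = False.

False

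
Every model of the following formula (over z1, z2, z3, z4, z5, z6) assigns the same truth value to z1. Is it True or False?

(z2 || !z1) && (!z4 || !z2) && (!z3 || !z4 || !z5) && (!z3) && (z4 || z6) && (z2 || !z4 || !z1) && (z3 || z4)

False

Suppose z1 = true.
The clause (z2) is unit, so z2 = true.
The clause (!z4) is unit, so z4 = false.
The clause (!z3) is unit, so z3 = false.
That conflicts with the unit clause (z3).
So every satisfying assignment has z1 = False.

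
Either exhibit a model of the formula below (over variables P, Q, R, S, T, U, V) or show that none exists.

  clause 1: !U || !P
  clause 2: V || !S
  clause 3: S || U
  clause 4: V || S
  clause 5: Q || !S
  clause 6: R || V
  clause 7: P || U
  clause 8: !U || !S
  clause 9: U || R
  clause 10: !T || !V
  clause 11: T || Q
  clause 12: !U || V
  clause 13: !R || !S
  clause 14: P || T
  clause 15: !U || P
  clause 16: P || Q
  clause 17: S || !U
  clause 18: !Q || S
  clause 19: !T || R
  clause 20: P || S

UNSATISFIABLE

Suppose U = false.
(S) alone gives S = true.
(V) alone gives V = true.
(Q) alone gives Q = true.
(P) alone gives P = true.
(R) alone gives R = true.
But (!R) is also a unit clause — contradiction.
So U must be the other value — set U = true.
(!P) alone gives P = false.
But (P) is also a unit clause — contradiction.
Either choice for U ends in contradiction.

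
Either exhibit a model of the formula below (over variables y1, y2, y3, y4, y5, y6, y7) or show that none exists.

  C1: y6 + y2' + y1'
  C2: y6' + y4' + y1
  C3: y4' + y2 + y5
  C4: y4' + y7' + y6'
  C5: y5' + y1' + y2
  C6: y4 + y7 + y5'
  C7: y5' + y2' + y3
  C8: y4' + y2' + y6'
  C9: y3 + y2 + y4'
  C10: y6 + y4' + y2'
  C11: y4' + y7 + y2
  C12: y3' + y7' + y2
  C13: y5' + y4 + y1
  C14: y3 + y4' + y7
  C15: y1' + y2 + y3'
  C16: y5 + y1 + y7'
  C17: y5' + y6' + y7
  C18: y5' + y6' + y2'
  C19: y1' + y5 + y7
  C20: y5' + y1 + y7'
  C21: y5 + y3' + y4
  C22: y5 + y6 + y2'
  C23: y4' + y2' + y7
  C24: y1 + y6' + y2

Try y6 = 0.
Try y2 = 0.
Try y4 = 0.
Try y5 = 0.
Unit clause (y3') forces y3 = 0.
Try y1 = 1.
Unit clause (y7) forces y7 = 1.
This assignment satisfies each clause.

y1: 1,  y2: 0,  y3: 0,  y4: 0,  y5: 0,  y6: 0,  y7: 1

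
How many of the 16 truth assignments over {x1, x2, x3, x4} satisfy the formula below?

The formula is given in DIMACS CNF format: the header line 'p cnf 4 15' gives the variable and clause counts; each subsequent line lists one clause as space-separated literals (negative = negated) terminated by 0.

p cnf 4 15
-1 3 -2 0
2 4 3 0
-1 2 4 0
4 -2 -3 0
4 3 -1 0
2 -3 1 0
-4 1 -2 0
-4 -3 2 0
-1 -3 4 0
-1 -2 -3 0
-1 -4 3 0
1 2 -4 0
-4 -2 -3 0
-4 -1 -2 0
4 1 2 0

1

There are 2^4 = 16 truth assignments over (x1, x2, x3, x4).
Check each against the 15 clauses (columns in the order x1, x2, x3, x4):
  F F F F  ✗ fails (x2 ∨ x4 ∨ x3)
  F F F T  ✗ fails (x1 ∨ x2 ∨ ¬x4)
  F F T F  ✗ fails (x2 ∨ ¬x3 ∨ x1)
  F F T T  ✗ fails (x2 ∨ ¬x3 ∨ x1)
  F T F F  ✓ satisfies all
  F T F T  ✗ fails (¬x4 ∨ x1 ∨ ¬x2)
  F T T F  ✗ fails (x4 ∨ ¬x2 ∨ ¬x3)
  F T T T  ✗ fails (¬x4 ∨ x1 ∨ ¬x2)
  T F F F  ✗ fails (x2 ∨ x4 ∨ x3)
  T F F T  ✗ fails (¬x1 ∨ ¬x4 ∨ x3)
  T F T F  ✗ fails (¬x1 ∨ x2 ∨ x4)
  T F T T  ✗ fails (¬x4 ∨ ¬x3 ∨ x2)
  T T F F  ✗ fails (¬x1 ∨ x3 ∨ ¬x2)
  T T F T  ✗ fails (¬x1 ∨ x3 ∨ ¬x2)
  T T T F  ✗ fails (x4 ∨ ¬x2 ∨ ¬x3)
  T T T T  ✗ fails (¬x1 ∨ ¬x2 ∨ ¬x3)
1 of the 16 rows is a model.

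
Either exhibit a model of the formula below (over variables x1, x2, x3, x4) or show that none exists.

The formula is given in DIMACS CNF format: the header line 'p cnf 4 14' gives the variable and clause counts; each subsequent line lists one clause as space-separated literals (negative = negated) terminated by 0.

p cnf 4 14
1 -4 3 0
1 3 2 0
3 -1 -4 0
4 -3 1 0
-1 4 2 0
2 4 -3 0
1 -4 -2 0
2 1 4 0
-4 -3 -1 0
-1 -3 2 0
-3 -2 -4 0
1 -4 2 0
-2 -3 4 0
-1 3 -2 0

Try x1 = False.
Try x4 = False.
From the singleton clause (¬x3), x3 = False.
From the singleton clause (x2), x2 = True.
Every clause now holds.

x1: False, x2: True, x3: False, x4: False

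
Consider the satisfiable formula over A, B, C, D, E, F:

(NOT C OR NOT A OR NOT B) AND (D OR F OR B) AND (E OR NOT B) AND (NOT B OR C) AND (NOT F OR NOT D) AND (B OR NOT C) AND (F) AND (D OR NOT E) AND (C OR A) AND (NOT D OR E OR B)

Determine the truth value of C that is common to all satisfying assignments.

False

Suppose C = true.
(B) alone gives B = true.
(NOT A) alone gives A = false.
(E) alone gives E = true.
(F) alone gives F = true.
(NOT D) alone gives D = false.
That conflicts with the unit clause (D).
So every satisfying assignment has C = False.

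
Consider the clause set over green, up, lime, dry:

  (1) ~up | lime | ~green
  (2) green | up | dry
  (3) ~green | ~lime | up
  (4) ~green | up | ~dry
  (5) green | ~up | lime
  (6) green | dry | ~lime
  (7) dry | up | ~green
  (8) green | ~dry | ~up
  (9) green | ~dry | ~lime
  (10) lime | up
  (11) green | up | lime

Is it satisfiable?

Branch on lime: set lime = 1.
Branch on green: set green = 1.
The clause (up) is unit, so up = 1.
All clauses hold; dry can take either value.
A satisfying assignment: green: 1,  up: 1,  lime: 1,  dry: 0.

Yes, satisfiable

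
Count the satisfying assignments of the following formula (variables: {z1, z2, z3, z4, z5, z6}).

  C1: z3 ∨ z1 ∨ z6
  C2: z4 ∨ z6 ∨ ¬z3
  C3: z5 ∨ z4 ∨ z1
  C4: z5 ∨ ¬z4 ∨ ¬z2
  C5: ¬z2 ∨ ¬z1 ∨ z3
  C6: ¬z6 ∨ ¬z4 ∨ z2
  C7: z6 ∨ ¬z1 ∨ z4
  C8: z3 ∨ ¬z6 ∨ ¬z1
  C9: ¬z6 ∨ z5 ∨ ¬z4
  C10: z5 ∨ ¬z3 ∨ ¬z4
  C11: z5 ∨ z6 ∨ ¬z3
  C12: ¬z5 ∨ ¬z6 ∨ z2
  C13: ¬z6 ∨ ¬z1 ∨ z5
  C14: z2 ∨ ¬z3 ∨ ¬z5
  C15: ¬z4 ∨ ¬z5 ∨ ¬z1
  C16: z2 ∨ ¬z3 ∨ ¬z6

There are 2^6 = 64 truth assignments over (z1, z2, z3, z4, z5, z6).
Split on z1. With z1 = True, the clauses containing z1 are satisfied and ¬z1 drops from the rest; 2 of the 2^5 = 32 assignments to the other variables satisfy what remains.
With z1 = False, by the same count on the reduced clause set, 5 assignments work.
(One model: z1=F, z2=T, z3=F, z4=F, z5=T, z6=T.)
Total: 2 + 5 = 7.

7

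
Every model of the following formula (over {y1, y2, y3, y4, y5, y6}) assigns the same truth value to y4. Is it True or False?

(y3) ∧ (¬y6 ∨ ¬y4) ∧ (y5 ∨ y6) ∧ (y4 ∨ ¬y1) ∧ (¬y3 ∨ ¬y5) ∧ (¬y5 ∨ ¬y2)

Suppose y4 = True.
From the singleton clause (y3), y3 = True.
From the singleton clause (¬y6), y6 = False.
From the singleton clause (y5), y5 = True.
Now (¬y5) is unsatisfied and unit — conflict.
So every satisfying assignment has y4 = False.

False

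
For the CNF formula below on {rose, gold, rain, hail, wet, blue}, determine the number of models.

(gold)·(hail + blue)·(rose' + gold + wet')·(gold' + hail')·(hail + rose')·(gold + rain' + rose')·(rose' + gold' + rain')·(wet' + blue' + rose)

2

There are 2^6 = 64 truth assignments over (rose, gold, rain, hail, wet, blue).
Split on wet. With wet = 1, the clauses containing wet are satisfied and wet' drops from the rest; 0 of the 2^5 = 32 assignments to the other variables satisfy what remains.
With wet = 0, by the same count on the reduced clause set, 2 assignments work.
(One model: rose=F, gold=T, rain=F, hail=F, wet=F, blue=T.)
Total: 0 + 2 = 2.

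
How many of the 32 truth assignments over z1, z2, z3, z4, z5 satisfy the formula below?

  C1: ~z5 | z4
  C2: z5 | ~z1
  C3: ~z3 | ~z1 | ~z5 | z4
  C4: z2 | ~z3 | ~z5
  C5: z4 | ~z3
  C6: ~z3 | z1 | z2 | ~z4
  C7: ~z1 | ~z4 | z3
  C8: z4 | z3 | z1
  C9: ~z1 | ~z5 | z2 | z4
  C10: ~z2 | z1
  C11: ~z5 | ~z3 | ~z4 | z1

There are 2^5 = 32 truth assignments over (z1, z2, z3, z4, z5).
Split on z2. With z2 = 1, the clauses containing z2 are satisfied and ~z2 drops from the rest; 1 of the 2^4 = 16 assignments to the other variables satisfy what remains.
With z2 = 0, by the same count on the reduced clause set, 2 assignments work.
(One model: z1=F, z2=F, z3=F, z4=T, z5=F.)
Total: 1 + 2 = 3.

3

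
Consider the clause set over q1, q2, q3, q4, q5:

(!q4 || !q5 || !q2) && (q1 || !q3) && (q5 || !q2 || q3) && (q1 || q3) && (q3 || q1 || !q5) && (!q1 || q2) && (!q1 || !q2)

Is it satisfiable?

Try q1 = true.
The clause (q2) is unit, so q2 = true.
That conflicts with the unit clause (!q2).
Undo q1 and try q1 = false.
The clause (!q3) is unit, so q3 = false.
That conflicts with the unit clause (q3).
Both values of q1 lead to a conflict.
No assignment satisfies every clause.

No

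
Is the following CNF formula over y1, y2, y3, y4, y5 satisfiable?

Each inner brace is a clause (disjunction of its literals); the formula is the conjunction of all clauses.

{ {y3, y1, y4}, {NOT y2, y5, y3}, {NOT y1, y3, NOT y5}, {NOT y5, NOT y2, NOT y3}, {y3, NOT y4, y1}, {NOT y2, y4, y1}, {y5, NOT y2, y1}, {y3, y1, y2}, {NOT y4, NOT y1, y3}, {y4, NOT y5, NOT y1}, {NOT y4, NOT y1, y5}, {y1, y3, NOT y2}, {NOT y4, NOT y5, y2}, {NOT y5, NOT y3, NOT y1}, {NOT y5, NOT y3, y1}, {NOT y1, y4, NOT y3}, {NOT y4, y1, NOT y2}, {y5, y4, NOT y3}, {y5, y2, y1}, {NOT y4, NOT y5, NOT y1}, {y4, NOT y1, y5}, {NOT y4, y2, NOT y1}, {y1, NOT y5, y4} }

Branch on y3: set y3 = true.
Branch on y5: set y5 = false.
From the singleton clause (y4), y4 = true.
From the singleton clause (NOT y1), y1 = false.
From the singleton clause (NOT y2), y2 = false.
Now (y2) is unsatisfied and unit — conflict.
That branch fails; take y5 = true instead.
From the singleton clause (NOT y2), y2 = false.
From the singleton clause (NOT y4), y4 = false.
From the singleton clause (NOT y1), y1 = false.
Now (y1) is unsatisfied and unit — conflict.
Neither y5 = true nor y5 = false works.
That branch fails; take y3 = false instead.
Branch on y1: set y1 = true.
From the singleton clause (NOT y5), y5 = false.
From the singleton clause (NOT y2), y2 = false.
From the singleton clause (NOT y4), y4 = false.
Now (y4) is unsatisfied and unit — conflict.
That branch fails; take y1 = false instead.
From the singleton clause (y4), y4 = true.
Now (NOT y4) is unsatisfied and unit — conflict.
Neither y1 = true nor y1 = false works.
Neither y3 = true nor y3 = false works.
No assignment satisfies every clause.

No, unsatisfiable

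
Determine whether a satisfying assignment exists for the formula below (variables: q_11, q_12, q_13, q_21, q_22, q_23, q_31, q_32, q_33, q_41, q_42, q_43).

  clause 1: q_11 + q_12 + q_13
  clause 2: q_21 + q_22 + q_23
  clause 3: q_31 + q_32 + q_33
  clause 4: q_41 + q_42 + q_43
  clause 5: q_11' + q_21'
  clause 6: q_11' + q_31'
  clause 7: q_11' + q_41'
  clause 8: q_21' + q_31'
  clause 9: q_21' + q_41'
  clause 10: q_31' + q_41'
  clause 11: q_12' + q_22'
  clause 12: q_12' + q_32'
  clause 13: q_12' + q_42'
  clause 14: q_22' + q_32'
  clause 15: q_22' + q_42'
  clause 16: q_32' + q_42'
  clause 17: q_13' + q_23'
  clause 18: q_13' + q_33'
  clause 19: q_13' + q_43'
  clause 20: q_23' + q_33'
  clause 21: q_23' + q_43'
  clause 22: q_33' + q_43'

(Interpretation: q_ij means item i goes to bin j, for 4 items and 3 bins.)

No

Suppose q_11 = 0.
Suppose q_12 = 1.
From the singleton clause (q_22'), q_22 = 0.
From the singleton clause (q_32'), q_32 = 0.
From the singleton clause (q_42'), q_42 = 0.
Suppose q_21 = 1.
From the singleton clause (q_31'), q_31 = 0.
From the singleton clause (q_33), q_33 = 1.
From the singleton clause (q_41'), q_41 = 0.
From the singleton clause (q_43), q_43 = 1.
Now (q_43') is unsatisfied and unit — conflict.
Undo q_21 and try q_21 = 0.
From the singleton clause (q_23), q_23 = 1.
From the singleton clause (q_13'), q_13 = 0.
From the singleton clause (q_33'), q_33 = 0.
From the singleton clause (q_31), q_31 = 1.
From the singleton clause (q_41'), q_41 = 0.
From the singleton clause (q_43), q_43 = 1.
Now (q_43') is unsatisfied and unit — conflict.
Both values of q_21 lead to a conflict.
Undo q_12 and try q_12 = 0.
From the singleton clause (q_13), q_13 = 1.
From the singleton clause (q_23'), q_23 = 0.
From the singleton clause (q_33'), q_33 = 0.
From the singleton clause (q_43'), q_43 = 0.
Suppose q_21 = 1.
From the singleton clause (q_31'), q_31 = 0.
From the singleton clause (q_32), q_32 = 1.
From the singleton clause (q_41'), q_41 = 0.
From the singleton clause (q_42), q_42 = 1.
Now (q_42') is unsatisfied and unit — conflict.
Undo q_21 and try q_21 = 0.
From the singleton clause (q_22), q_22 = 1.
From the singleton clause (q_32'), q_32 = 0.
From the singleton clause (q_31), q_31 = 1.
From the singleton clause (q_41'), q_41 = 0.
From the singleton clause (q_42), q_42 = 1.
Now (q_42') is unsatisfied and unit — conflict.
Both values of q_21 lead to a conflict.
Both values of q_12 lead to a conflict.
Undo q_11 and try q_11 = 1.
From the singleton clause (q_21'), q_21 = 0.
From the singleton clause (q_31'), q_31 = 0.
From the singleton clause (q_41'), q_41 = 0.
Suppose q_22 = 1.
From the singleton clause (q_12'), q_12 = 0.
From the singleton clause (q_32'), q_32 = 0.
From the singleton clause (q_33), q_33 = 1.
From the singleton clause (q_42'), q_42 = 0.
From the singleton clause (q_43), q_43 = 1.
Now (q_43') is unsatisfied and unit — conflict.
Undo q_22 and try q_22 = 0.
From the singleton clause (q_23), q_23 = 1.
From the singleton clause (q_13'), q_13 = 0.
From the singleton clause (q_33'), q_33 = 0.
From the singleton clause (q_32), q_32 = 1.
From the singleton clause (q_12'), q_12 = 0.
From the singleton clause (q_42'), q_42 = 0.
From the singleton clause (q_43), q_43 = 1.
Now (q_43') is unsatisfied and unit — conflict.
Both values of q_22 lead to a conflict.
Both values of q_11 lead to a conflict.
No assignment satisfies every clause.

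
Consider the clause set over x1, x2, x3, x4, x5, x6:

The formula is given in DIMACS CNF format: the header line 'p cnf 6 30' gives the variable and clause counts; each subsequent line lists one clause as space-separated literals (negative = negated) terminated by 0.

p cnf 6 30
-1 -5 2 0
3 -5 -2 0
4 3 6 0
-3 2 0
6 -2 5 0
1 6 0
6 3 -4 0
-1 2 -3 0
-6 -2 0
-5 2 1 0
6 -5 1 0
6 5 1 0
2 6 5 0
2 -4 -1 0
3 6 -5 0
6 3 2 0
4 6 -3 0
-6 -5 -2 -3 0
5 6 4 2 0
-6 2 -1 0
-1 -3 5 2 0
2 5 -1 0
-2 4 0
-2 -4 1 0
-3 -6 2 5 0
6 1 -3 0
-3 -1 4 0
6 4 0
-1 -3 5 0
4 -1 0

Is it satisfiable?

Yes, satisfiable

Suppose x3 = False.
Suppose x5 = False.
Suppose x4 = True.
(x6) alone gives x6 = True.
(¬x2) alone gives x2 = False.
(¬x1) alone gives x1 = False.
Every clause now holds.
A satisfying assignment: x1=False,  x2=False,  x3=False,  x4=True,  x5=False,  x6=True.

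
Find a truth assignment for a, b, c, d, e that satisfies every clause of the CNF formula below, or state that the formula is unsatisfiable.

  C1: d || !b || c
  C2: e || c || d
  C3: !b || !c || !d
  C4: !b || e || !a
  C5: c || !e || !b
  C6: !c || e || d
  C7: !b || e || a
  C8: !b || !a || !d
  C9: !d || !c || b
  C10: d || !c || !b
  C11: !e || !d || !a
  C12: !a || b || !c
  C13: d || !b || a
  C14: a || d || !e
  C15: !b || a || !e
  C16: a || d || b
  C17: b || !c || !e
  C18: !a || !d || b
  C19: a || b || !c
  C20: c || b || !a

Branch on d: set d = true.
Branch on b: set b = false.
From the singleton clause (!c), c = false.
From the singleton clause (!a), a = false.
All clauses hold; e can take either value.

a=false; b=false; c=false; d=true; e=false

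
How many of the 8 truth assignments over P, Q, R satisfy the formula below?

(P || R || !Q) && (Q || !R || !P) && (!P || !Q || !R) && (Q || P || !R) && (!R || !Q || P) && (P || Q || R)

There are 2^3 = 8 truth assignments over (P, Q, R).
Check each against the 6 clauses (columns in the order P, Q, R):
  F F F  ✗ fails (P || Q || R)
  F F T  ✗ fails (Q || P || !R)
  F T F  ✗ fails (P || R || !Q)
  F T T  ✗ fails (!R || !Q || P)
  T F F  ✓ satisfies all
  T F T  ✗ fails (Q || !R || !P)
  T T F  ✓ satisfies all
  T T T  ✗ fails (!P || !Q || !R)
2 of the 8 rows are models.

2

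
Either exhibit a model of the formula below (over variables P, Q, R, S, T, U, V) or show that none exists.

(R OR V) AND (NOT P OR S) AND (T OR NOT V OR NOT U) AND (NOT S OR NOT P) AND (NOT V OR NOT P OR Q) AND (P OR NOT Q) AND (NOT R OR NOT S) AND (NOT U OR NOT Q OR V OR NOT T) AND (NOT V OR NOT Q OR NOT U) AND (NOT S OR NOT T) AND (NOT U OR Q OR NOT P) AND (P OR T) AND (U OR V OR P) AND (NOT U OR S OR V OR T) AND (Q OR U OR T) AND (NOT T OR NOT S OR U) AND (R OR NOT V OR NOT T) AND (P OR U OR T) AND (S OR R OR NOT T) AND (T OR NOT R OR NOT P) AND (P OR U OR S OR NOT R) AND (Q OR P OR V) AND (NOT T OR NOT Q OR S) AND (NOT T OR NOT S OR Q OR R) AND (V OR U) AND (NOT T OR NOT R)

UNSATISFIABLE

Suppose R = true.
From the singleton clause (NOT S), S = false.
From the singleton clause (NOT P), P = false.
From the singleton clause (NOT Q), Q = false.
From the singleton clause (T), T = true.
But (NOT T) is also a unit clause — contradiction.
That branch fails; take R = false instead.
From the singleton clause (V), V = true.
From the singleton clause (NOT T), T = false.
From the singleton clause (NOT U), U = false.
From the singleton clause (P), P = true.
From the singleton clause (S), S = true.
But (NOT S) is also a unit clause — contradiction.
Both values of R lead to a conflict.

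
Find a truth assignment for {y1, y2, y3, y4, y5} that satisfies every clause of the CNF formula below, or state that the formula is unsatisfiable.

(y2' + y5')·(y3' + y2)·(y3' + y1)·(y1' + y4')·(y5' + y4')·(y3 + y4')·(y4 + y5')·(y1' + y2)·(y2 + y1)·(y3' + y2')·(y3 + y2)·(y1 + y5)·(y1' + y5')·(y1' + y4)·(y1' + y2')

UNSATISFIABLE

Try y2 = 0.
Unit clause (y3') forces y3 = 0.
But (y3) is also a unit clause — contradiction.
That branch fails; take y2 = 1 instead.
Unit clause (y5') forces y5 = 0.
Unit clause (y3') forces y3 = 0.
Unit clause (y4') forces y4 = 0.
Unit clause (y1) forces y1 = 1.
But (y1') is also a unit clause — contradiction.
Neither y2 = 1 nor y2 = 0 works.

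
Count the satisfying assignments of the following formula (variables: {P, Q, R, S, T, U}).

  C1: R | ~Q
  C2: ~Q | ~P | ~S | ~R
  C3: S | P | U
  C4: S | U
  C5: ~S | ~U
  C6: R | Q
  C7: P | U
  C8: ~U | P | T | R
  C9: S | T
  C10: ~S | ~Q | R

6

There are 2^6 = 64 truth assignments over (P, Q, R, S, T, U).
Split on P. With P = 1, the clauses containing P are satisfied and ~P drops from the rest; 4 of the 2^5 = 32 assignments to the other variables satisfy what remains.
With P = 0, by the same count on the reduced clause set, 2 assignments work.
(One model: P=F, Q=F, R=T, S=F, T=T, U=T.)
Total: 4 + 2 = 6.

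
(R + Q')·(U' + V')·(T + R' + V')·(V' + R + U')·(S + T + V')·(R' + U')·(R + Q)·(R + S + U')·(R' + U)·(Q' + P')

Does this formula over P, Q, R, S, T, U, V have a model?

Branch on R: set R = 1.
From the singleton clause (U'), U = 0.
Now (U) is unsatisfied and unit — conflict.
Undo R and try R = 0.
From the singleton clause (Q'), Q = 0.
Now (Q) is unsatisfied and unit — conflict.
Either choice for R ends in contradiction.
No assignment satisfies every clause.

No, unsatisfiable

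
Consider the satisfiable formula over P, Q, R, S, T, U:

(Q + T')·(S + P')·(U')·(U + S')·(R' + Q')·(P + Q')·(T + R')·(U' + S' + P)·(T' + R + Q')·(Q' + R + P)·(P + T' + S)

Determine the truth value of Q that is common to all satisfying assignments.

False

Suppose Q = 1.
(U') alone gives U = 0.
(S') alone gives S = 0.
(P') alone gives P = 0.
But (P) is also a unit clause — contradiction.
So every satisfying assignment has Q = False.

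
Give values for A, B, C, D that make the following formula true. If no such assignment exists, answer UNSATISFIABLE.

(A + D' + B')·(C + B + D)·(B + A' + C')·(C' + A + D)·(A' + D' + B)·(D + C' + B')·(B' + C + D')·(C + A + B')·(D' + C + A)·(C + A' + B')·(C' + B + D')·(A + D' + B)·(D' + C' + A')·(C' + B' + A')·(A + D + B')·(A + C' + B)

UNSATISFIABLE

Branch on A: set A = 1.
Branch on B: set B = 1.
From the singleton clause (C), C = 1.
That conflicts with the unit clause (C').
That branch fails; take B = 0 instead.
From the singleton clause (C'), C = 0.
From the singleton clause (D), D = 1.
That conflicts with the unit clause (D').
Either choice for B ends in contradiction.
That branch fails; take A = 0 instead.
Branch on D: set D = 0.
From the singleton clause (C'), C = 0.
From the singleton clause (B), B = 1.
That conflicts with the unit clause (B').
That branch fails; take D = 1 instead.
From the singleton clause (B'), B = 0.
That conflicts with the unit clause (B).
Either choice for D ends in contradiction.
Either choice for A ends in contradiction.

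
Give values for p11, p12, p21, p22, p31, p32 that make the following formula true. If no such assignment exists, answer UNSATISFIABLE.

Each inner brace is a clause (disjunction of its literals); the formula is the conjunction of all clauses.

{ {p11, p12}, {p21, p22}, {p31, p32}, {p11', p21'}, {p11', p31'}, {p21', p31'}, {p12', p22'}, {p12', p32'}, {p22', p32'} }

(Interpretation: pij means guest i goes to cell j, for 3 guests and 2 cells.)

Suppose p11 = 1.
From the singleton clause (p21'), p21 = 0.
From the singleton clause (p22), p22 = 1.
From the singleton clause (p31'), p31 = 0.
From the singleton clause (p32), p32 = 1.
Now (p32') is unsatisfied and unit — conflict.
So p11 must be the other value — set p11 = 0.
From the singleton clause (p12), p12 = 1.
From the singleton clause (p22'), p22 = 0.
From the singleton clause (p21), p21 = 1.
From the singleton clause (p31'), p31 = 0.
From the singleton clause (p32), p32 = 1.
Now (p32') is unsatisfied and unit — conflict.
Both values of p11 lead to a conflict.

UNSATISFIABLE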